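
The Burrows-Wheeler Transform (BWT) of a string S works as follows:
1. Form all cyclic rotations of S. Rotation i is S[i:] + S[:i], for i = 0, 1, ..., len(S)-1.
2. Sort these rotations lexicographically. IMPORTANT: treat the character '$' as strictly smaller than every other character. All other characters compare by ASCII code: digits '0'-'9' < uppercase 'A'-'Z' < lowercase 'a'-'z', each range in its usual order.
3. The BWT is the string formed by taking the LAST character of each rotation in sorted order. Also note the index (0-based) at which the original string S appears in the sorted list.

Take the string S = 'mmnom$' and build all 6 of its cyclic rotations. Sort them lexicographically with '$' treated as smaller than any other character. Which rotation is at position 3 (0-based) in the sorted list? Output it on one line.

Answer: mnom$m

Derivation:
All 6 rotations (rotation i = S[i:]+S[:i]):
  rot[0] = mmnom$
  rot[1] = mnom$m
  rot[2] = nom$mm
  rot[3] = om$mmn
  rot[4] = m$mmno
  rot[5] = $mmnom
Sorted (with $ < everything):
  sorted[0] = $mmnom
  sorted[1] = m$mmno
  sorted[2] = mmnom$
  sorted[3] = mnom$m
  sorted[4] = nom$mm
  sorted[5] = om$mmn
sorted[3] = mnom$m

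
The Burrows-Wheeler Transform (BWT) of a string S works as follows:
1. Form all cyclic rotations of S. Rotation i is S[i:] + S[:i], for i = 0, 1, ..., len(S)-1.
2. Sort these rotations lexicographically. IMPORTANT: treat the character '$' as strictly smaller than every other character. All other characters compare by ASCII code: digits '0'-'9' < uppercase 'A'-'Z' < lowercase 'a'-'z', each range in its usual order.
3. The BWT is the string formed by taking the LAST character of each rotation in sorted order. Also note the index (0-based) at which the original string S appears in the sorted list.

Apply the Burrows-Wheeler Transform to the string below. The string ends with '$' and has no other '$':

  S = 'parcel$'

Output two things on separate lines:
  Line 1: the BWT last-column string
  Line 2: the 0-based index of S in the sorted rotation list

Answer: lprce$a
5

Derivation:
All 7 rotations (rotation i = S[i:]+S[:i]):
  rot[0] = parcel$
  rot[1] = arcel$p
  rot[2] = rcel$pa
  rot[3] = cel$par
  rot[4] = el$parc
  rot[5] = l$parce
  rot[6] = $parcel
Sorted (with $ < everything):
  sorted[0] = $parcel  (last char: 'l')
  sorted[1] = arcel$p  (last char: 'p')
  sorted[2] = cel$par  (last char: 'r')
  sorted[3] = el$parc  (last char: 'c')
  sorted[4] = l$parce  (last char: 'e')
  sorted[5] = parcel$  (last char: '$')
  sorted[6] = rcel$pa  (last char: 'a')
Last column: lprce$a
Original string S is at sorted index 5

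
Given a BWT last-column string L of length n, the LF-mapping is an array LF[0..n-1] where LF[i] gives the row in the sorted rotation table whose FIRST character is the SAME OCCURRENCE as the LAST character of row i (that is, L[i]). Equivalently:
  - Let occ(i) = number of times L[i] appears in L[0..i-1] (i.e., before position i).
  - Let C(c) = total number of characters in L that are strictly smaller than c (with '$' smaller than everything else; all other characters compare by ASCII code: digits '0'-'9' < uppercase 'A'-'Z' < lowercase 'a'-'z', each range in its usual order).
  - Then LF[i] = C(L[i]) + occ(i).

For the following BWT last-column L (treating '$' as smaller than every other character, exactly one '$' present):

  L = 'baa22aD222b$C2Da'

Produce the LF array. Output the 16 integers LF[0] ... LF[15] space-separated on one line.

Answer: 14 10 11 1 2 12 8 3 4 5 15 0 7 6 9 13

Derivation:
Char counts: '$':1, '2':6, 'C':1, 'D':2, 'a':4, 'b':2
C (first-col start): C('$')=0, C('2')=1, C('C')=7, C('D')=8, C('a')=10, C('b')=14
L[0]='b': occ=0, LF[0]=C('b')+0=14+0=14
L[1]='a': occ=0, LF[1]=C('a')+0=10+0=10
L[2]='a': occ=1, LF[2]=C('a')+1=10+1=11
L[3]='2': occ=0, LF[3]=C('2')+0=1+0=1
L[4]='2': occ=1, LF[4]=C('2')+1=1+1=2
L[5]='a': occ=2, LF[5]=C('a')+2=10+2=12
L[6]='D': occ=0, LF[6]=C('D')+0=8+0=8
L[7]='2': occ=2, LF[7]=C('2')+2=1+2=3
L[8]='2': occ=3, LF[8]=C('2')+3=1+3=4
L[9]='2': occ=4, LF[9]=C('2')+4=1+4=5
L[10]='b': occ=1, LF[10]=C('b')+1=14+1=15
L[11]='$': occ=0, LF[11]=C('$')+0=0+0=0
L[12]='C': occ=0, LF[12]=C('C')+0=7+0=7
L[13]='2': occ=5, LF[13]=C('2')+5=1+5=6
L[14]='D': occ=1, LF[14]=C('D')+1=8+1=9
L[15]='a': occ=3, LF[15]=C('a')+3=10+3=13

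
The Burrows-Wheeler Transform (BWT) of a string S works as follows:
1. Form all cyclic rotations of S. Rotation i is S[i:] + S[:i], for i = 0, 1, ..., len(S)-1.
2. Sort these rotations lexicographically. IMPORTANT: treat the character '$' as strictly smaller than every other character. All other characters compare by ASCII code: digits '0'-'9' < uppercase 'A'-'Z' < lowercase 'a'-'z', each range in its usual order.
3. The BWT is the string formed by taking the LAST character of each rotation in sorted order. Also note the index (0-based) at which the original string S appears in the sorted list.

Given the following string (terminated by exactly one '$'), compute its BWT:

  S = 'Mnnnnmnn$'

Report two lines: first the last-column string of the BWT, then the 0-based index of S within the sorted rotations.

Answer: n$nnnmnnM
1

Derivation:
All 9 rotations (rotation i = S[i:]+S[:i]):
  rot[0] = Mnnnnmnn$
  rot[1] = nnnnmnn$M
  rot[2] = nnnmnn$Mn
  rot[3] = nnmnn$Mnn
  rot[4] = nmnn$Mnnn
  rot[5] = mnn$Mnnnn
  rot[6] = nn$Mnnnnm
  rot[7] = n$Mnnnnmn
  rot[8] = $Mnnnnmnn
Sorted (with $ < everything):
  sorted[0] = $Mnnnnmnn  (last char: 'n')
  sorted[1] = Mnnnnmnn$  (last char: '$')
  sorted[2] = mnn$Mnnnn  (last char: 'n')
  sorted[3] = n$Mnnnnmn  (last char: 'n')
  sorted[4] = nmnn$Mnnn  (last char: 'n')
  sorted[5] = nn$Mnnnnm  (last char: 'm')
  sorted[6] = nnmnn$Mnn  (last char: 'n')
  sorted[7] = nnnmnn$Mn  (last char: 'n')
  sorted[8] = nnnnmnn$M  (last char: 'M')
Last column: n$nnnmnnM
Original string S is at sorted index 1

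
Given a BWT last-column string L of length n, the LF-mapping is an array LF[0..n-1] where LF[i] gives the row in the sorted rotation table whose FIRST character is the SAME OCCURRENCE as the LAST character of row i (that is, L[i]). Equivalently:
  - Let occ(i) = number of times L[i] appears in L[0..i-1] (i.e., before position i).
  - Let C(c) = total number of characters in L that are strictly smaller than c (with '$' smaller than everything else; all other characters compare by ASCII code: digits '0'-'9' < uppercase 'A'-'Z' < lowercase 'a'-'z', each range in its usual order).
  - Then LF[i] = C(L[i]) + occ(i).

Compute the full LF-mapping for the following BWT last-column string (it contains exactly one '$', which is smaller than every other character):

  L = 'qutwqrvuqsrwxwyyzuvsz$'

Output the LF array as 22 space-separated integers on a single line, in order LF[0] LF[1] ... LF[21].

Char counts: '$':1, 'q':3, 'r':2, 's':2, 't':1, 'u':3, 'v':2, 'w':3, 'x':1, 'y':2, 'z':2
C (first-col start): C('$')=0, C('q')=1, C('r')=4, C('s')=6, C('t')=8, C('u')=9, C('v')=12, C('w')=14, C('x')=17, C('y')=18, C('z')=20
L[0]='q': occ=0, LF[0]=C('q')+0=1+0=1
L[1]='u': occ=0, LF[1]=C('u')+0=9+0=9
L[2]='t': occ=0, LF[2]=C('t')+0=8+0=8
L[3]='w': occ=0, LF[3]=C('w')+0=14+0=14
L[4]='q': occ=1, LF[4]=C('q')+1=1+1=2
L[5]='r': occ=0, LF[5]=C('r')+0=4+0=4
L[6]='v': occ=0, LF[6]=C('v')+0=12+0=12
L[7]='u': occ=1, LF[7]=C('u')+1=9+1=10
L[8]='q': occ=2, LF[8]=C('q')+2=1+2=3
L[9]='s': occ=0, LF[9]=C('s')+0=6+0=6
L[10]='r': occ=1, LF[10]=C('r')+1=4+1=5
L[11]='w': occ=1, LF[11]=C('w')+1=14+1=15
L[12]='x': occ=0, LF[12]=C('x')+0=17+0=17
L[13]='w': occ=2, LF[13]=C('w')+2=14+2=16
L[14]='y': occ=0, LF[14]=C('y')+0=18+0=18
L[15]='y': occ=1, LF[15]=C('y')+1=18+1=19
L[16]='z': occ=0, LF[16]=C('z')+0=20+0=20
L[17]='u': occ=2, LF[17]=C('u')+2=9+2=11
L[18]='v': occ=1, LF[18]=C('v')+1=12+1=13
L[19]='s': occ=1, LF[19]=C('s')+1=6+1=7
L[20]='z': occ=1, LF[20]=C('z')+1=20+1=21
L[21]='$': occ=0, LF[21]=C('$')+0=0+0=0

Answer: 1 9 8 14 2 4 12 10 3 6 5 15 17 16 18 19 20 11 13 7 21 0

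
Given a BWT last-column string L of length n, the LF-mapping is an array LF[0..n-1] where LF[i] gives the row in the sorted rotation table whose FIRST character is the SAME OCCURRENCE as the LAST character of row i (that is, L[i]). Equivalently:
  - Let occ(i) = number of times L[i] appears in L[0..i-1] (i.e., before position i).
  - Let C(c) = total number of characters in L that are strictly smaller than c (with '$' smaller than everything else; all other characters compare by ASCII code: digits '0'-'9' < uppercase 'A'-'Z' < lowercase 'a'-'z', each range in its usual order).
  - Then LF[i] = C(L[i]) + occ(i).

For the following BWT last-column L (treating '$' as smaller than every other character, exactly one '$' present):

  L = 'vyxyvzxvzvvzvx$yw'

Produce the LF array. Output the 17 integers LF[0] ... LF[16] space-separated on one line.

Char counts: '$':1, 'v':6, 'w':1, 'x':3, 'y':3, 'z':3
C (first-col start): C('$')=0, C('v')=1, C('w')=7, C('x')=8, C('y')=11, C('z')=14
L[0]='v': occ=0, LF[0]=C('v')+0=1+0=1
L[1]='y': occ=0, LF[1]=C('y')+0=11+0=11
L[2]='x': occ=0, LF[2]=C('x')+0=8+0=8
L[3]='y': occ=1, LF[3]=C('y')+1=11+1=12
L[4]='v': occ=1, LF[4]=C('v')+1=1+1=2
L[5]='z': occ=0, LF[5]=C('z')+0=14+0=14
L[6]='x': occ=1, LF[6]=C('x')+1=8+1=9
L[7]='v': occ=2, LF[7]=C('v')+2=1+2=3
L[8]='z': occ=1, LF[8]=C('z')+1=14+1=15
L[9]='v': occ=3, LF[9]=C('v')+3=1+3=4
L[10]='v': occ=4, LF[10]=C('v')+4=1+4=5
L[11]='z': occ=2, LF[11]=C('z')+2=14+2=16
L[12]='v': occ=5, LF[12]=C('v')+5=1+5=6
L[13]='x': occ=2, LF[13]=C('x')+2=8+2=10
L[14]='$': occ=0, LF[14]=C('$')+0=0+0=0
L[15]='y': occ=2, LF[15]=C('y')+2=11+2=13
L[16]='w': occ=0, LF[16]=C('w')+0=7+0=7

Answer: 1 11 8 12 2 14 9 3 15 4 5 16 6 10 0 13 7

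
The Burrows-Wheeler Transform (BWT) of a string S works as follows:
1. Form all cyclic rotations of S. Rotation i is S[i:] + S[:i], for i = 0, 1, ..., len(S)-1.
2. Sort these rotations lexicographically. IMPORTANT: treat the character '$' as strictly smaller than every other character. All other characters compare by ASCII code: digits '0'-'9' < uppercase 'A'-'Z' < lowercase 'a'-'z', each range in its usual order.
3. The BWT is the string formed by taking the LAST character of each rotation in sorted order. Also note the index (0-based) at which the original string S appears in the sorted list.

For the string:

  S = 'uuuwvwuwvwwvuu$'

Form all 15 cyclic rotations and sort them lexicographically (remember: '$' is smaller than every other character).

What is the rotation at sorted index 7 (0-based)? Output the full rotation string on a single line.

All 15 rotations (rotation i = S[i:]+S[:i]):
  rot[0] = uuuwvwuwvwwvuu$
  rot[1] = uuwvwuwvwwvuu$u
  rot[2] = uwvwuwvwwvuu$uu
  rot[3] = wvwuwvwwvuu$uuu
  rot[4] = vwuwvwwvuu$uuuw
  rot[5] = wuwvwwvuu$uuuwv
  rot[6] = uwvwwvuu$uuuwvw
  rot[7] = wvwwvuu$uuuwvwu
  rot[8] = vwwvuu$uuuwvwuw
  rot[9] = wwvuu$uuuwvwuwv
  rot[10] = wvuu$uuuwvwuwvw
  rot[11] = vuu$uuuwvwuwvww
  rot[12] = uu$uuuwvwuwvwwv
  rot[13] = u$uuuwvwuwvwwvu
  rot[14] = $uuuwvwuwvwwvuu
Sorted (with $ < everything):
  sorted[0] = $uuuwvwuwvwwvuu
  sorted[1] = u$uuuwvwuwvwwvu
  sorted[2] = uu$uuuwvwuwvwwv
  sorted[3] = uuuwvwuwvwwvuu$
  sorted[4] = uuwvwuwvwwvuu$u
  sorted[5] = uwvwuwvwwvuu$uu
  sorted[6] = uwvwwvuu$uuuwvw
  sorted[7] = vuu$uuuwvwuwvww
  sorted[8] = vwuwvwwvuu$uuuw
  sorted[9] = vwwvuu$uuuwvwuw
  sorted[10] = wuwvwwvuu$uuuwv
  sorted[11] = wvuu$uuuwvwuwvw
  sorted[12] = wvwuwvwwvuu$uuu
  sorted[13] = wvwwvuu$uuuwvwu
  sorted[14] = wwvuu$uuuwvwuwv
sorted[7] = vuu$uuuwvwuwvww

Answer: vuu$uuuwvwuwvww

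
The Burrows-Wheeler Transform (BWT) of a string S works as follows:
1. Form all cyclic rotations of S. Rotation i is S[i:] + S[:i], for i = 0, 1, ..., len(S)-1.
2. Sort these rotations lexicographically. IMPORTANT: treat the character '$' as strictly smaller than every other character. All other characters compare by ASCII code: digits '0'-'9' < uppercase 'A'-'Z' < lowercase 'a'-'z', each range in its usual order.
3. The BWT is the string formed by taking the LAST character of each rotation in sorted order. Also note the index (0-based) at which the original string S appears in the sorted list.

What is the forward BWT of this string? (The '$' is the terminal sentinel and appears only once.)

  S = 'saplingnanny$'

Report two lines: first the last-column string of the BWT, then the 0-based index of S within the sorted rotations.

All 13 rotations (rotation i = S[i:]+S[:i]):
  rot[0] = saplingnanny$
  rot[1] = aplingnanny$s
  rot[2] = plingnanny$sa
  rot[3] = lingnanny$sap
  rot[4] = ingnanny$sapl
  rot[5] = ngnanny$sapli
  rot[6] = gnanny$saplin
  rot[7] = nanny$sapling
  rot[8] = anny$saplingn
  rot[9] = nny$saplingna
  rot[10] = ny$saplingnan
  rot[11] = y$saplingnann
  rot[12] = $saplingnanny
Sorted (with $ < everything):
  sorted[0] = $saplingnanny  (last char: 'y')
  sorted[1] = anny$saplingn  (last char: 'n')
  sorted[2] = aplingnanny$s  (last char: 's')
  sorted[3] = gnanny$saplin  (last char: 'n')
  sorted[4] = ingnanny$sapl  (last char: 'l')
  sorted[5] = lingnanny$sap  (last char: 'p')
  sorted[6] = nanny$sapling  (last char: 'g')
  sorted[7] = ngnanny$sapli  (last char: 'i')
  sorted[8] = nny$saplingna  (last char: 'a')
  sorted[9] = ny$saplingnan  (last char: 'n')
  sorted[10] = plingnanny$sa  (last char: 'a')
  sorted[11] = saplingnanny$  (last char: '$')
  sorted[12] = y$saplingnann  (last char: 'n')
Last column: ynsnlpgiana$n
Original string S is at sorted index 11

Answer: ynsnlpgiana$n
11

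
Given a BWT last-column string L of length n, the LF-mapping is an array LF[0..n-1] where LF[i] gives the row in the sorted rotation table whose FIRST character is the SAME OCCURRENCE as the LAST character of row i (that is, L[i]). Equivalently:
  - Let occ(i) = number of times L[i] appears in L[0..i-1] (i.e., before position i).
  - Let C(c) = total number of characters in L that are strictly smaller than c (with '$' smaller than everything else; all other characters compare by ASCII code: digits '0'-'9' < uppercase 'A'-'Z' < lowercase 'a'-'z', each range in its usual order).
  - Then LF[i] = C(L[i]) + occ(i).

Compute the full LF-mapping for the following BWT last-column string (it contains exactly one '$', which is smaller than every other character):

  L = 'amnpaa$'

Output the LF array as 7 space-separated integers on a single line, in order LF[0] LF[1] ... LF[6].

Char counts: '$':1, 'a':3, 'm':1, 'n':1, 'p':1
C (first-col start): C('$')=0, C('a')=1, C('m')=4, C('n')=5, C('p')=6
L[0]='a': occ=0, LF[0]=C('a')+0=1+0=1
L[1]='m': occ=0, LF[1]=C('m')+0=4+0=4
L[2]='n': occ=0, LF[2]=C('n')+0=5+0=5
L[3]='p': occ=0, LF[3]=C('p')+0=6+0=6
L[4]='a': occ=1, LF[4]=C('a')+1=1+1=2
L[5]='a': occ=2, LF[5]=C('a')+2=1+2=3
L[6]='$': occ=0, LF[6]=C('$')+0=0+0=0

Answer: 1 4 5 6 2 3 0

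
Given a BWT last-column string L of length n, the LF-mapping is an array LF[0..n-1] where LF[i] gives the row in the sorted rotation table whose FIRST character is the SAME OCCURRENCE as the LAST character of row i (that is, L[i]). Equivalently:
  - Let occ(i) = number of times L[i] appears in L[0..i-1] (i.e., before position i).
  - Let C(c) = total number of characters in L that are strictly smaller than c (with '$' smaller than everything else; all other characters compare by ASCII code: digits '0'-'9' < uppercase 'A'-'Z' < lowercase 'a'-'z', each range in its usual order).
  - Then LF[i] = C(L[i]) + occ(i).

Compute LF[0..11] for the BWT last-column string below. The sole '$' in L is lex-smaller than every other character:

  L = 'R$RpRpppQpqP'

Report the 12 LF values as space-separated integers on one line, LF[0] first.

Answer: 3 0 4 6 5 7 8 9 2 10 11 1

Derivation:
Char counts: '$':1, 'P':1, 'Q':1, 'R':3, 'p':5, 'q':1
C (first-col start): C('$')=0, C('P')=1, C('Q')=2, C('R')=3, C('p')=6, C('q')=11
L[0]='R': occ=0, LF[0]=C('R')+0=3+0=3
L[1]='$': occ=0, LF[1]=C('$')+0=0+0=0
L[2]='R': occ=1, LF[2]=C('R')+1=3+1=4
L[3]='p': occ=0, LF[3]=C('p')+0=6+0=6
L[4]='R': occ=2, LF[4]=C('R')+2=3+2=5
L[5]='p': occ=1, LF[5]=C('p')+1=6+1=7
L[6]='p': occ=2, LF[6]=C('p')+2=6+2=8
L[7]='p': occ=3, LF[7]=C('p')+3=6+3=9
L[8]='Q': occ=0, LF[8]=C('Q')+0=2+0=2
L[9]='p': occ=4, LF[9]=C('p')+4=6+4=10
L[10]='q': occ=0, LF[10]=C('q')+0=11+0=11
L[11]='P': occ=0, LF[11]=C('P')+0=1+0=1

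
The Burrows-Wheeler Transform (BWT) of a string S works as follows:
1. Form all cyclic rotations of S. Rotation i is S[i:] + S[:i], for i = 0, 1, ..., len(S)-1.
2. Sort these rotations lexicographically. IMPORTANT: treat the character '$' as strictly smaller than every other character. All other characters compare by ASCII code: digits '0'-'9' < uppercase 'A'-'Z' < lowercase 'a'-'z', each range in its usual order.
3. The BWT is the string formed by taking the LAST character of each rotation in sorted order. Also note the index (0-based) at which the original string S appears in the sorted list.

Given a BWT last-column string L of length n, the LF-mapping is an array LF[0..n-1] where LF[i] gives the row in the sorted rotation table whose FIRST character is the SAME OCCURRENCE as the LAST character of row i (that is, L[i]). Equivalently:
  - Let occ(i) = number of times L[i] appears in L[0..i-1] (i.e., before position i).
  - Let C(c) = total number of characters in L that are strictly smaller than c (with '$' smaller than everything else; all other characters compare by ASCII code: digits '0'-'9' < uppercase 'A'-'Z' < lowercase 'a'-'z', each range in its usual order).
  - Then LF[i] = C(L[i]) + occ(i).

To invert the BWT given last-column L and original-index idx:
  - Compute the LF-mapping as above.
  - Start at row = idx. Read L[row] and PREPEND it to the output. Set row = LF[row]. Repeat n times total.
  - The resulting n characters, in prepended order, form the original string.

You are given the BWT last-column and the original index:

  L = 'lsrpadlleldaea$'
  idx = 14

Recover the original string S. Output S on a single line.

LF mapping: 8 14 13 12 1 4 9 10 6 11 5 2 7 3 0
Walk LF starting at row 14, prepending L[row]:
  step 1: row=14, L[14]='$', prepend. Next row=LF[14]=0
  step 2: row=0, L[0]='l', prepend. Next row=LF[0]=8
  step 3: row=8, L[8]='e', prepend. Next row=LF[8]=6
  step 4: row=6, L[6]='l', prepend. Next row=LF[6]=9
  step 5: row=9, L[9]='l', prepend. Next row=LF[9]=11
  step 6: row=11, L[11]='a', prepend. Next row=LF[11]=2
  step 7: row=2, L[2]='r', prepend. Next row=LF[2]=13
  step 8: row=13, L[13]='a', prepend. Next row=LF[13]=3
  step 9: row=3, L[3]='p', prepend. Next row=LF[3]=12
  step 10: row=12, L[12]='e', prepend. Next row=LF[12]=7
  step 11: row=7, L[7]='l', prepend. Next row=LF[7]=10
  step 12: row=10, L[10]='d', prepend. Next row=LF[10]=5
  step 13: row=5, L[5]='d', prepend. Next row=LF[5]=4
  step 14: row=4, L[4]='a', prepend. Next row=LF[4]=1
  step 15: row=1, L[1]='s', prepend. Next row=LF[1]=14
Reversed output: saddleparallel$

Answer: saddleparallel$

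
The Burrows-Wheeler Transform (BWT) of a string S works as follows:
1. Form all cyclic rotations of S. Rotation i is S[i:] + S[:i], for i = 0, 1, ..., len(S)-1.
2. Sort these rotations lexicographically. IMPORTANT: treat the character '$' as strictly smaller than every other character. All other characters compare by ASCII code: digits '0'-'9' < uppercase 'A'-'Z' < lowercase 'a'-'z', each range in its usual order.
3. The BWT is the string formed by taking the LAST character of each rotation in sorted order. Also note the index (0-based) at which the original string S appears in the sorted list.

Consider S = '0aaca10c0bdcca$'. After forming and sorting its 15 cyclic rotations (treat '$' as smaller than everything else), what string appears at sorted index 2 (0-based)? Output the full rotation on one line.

All 15 rotations (rotation i = S[i:]+S[:i]):
  rot[0] = 0aaca10c0bdcca$
  rot[1] = aaca10c0bdcca$0
  rot[2] = aca10c0bdcca$0a
  rot[3] = ca10c0bdcca$0aa
  rot[4] = a10c0bdcca$0aac
  rot[5] = 10c0bdcca$0aaca
  rot[6] = 0c0bdcca$0aaca1
  rot[7] = c0bdcca$0aaca10
  rot[8] = 0bdcca$0aaca10c
  rot[9] = bdcca$0aaca10c0
  rot[10] = dcca$0aaca10c0b
  rot[11] = cca$0aaca10c0bd
  rot[12] = ca$0aaca10c0bdc
  rot[13] = a$0aaca10c0bdcc
  rot[14] = $0aaca10c0bdcca
Sorted (with $ < everything):
  sorted[0] = $0aaca10c0bdcca
  sorted[1] = 0aaca10c0bdcca$
  sorted[2] = 0bdcca$0aaca10c
  sorted[3] = 0c0bdcca$0aaca1
  sorted[4] = 10c0bdcca$0aaca
  sorted[5] = a$0aaca10c0bdcc
  sorted[6] = a10c0bdcca$0aac
  sorted[7] = aaca10c0bdcca$0
  sorted[8] = aca10c0bdcca$0a
  sorted[9] = bdcca$0aaca10c0
  sorted[10] = c0bdcca$0aaca10
  sorted[11] = ca$0aaca10c0bdc
  sorted[12] = ca10c0bdcca$0aa
  sorted[13] = cca$0aaca10c0bd
  sorted[14] = dcca$0aaca10c0b
sorted[2] = 0bdcca$0aaca10c

Answer: 0bdcca$0aaca10c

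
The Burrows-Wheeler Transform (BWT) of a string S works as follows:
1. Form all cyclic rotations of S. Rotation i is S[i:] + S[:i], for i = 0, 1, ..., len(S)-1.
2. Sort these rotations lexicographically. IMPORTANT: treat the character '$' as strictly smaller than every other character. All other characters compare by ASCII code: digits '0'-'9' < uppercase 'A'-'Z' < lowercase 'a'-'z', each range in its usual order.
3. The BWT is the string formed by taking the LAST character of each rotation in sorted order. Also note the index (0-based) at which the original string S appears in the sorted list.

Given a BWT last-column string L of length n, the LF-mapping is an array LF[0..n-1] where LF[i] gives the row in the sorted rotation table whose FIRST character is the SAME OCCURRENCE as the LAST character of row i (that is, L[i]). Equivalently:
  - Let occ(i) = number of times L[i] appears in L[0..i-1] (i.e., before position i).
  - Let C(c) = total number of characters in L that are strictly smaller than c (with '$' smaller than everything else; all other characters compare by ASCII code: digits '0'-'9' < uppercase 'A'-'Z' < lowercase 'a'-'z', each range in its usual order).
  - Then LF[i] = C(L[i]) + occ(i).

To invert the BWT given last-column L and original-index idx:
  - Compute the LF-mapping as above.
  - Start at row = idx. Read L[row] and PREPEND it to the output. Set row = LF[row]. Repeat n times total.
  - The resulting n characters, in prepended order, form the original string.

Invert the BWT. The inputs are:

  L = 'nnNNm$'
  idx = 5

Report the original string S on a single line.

LF mapping: 4 5 1 2 3 0
Walk LF starting at row 5, prepending L[row]:
  step 1: row=5, L[5]='$', prepend. Next row=LF[5]=0
  step 2: row=0, L[0]='n', prepend. Next row=LF[0]=4
  step 3: row=4, L[4]='m', prepend. Next row=LF[4]=3
  step 4: row=3, L[3]='N', prepend. Next row=LF[3]=2
  step 5: row=2, L[2]='N', prepend. Next row=LF[2]=1
  step 6: row=1, L[1]='n', prepend. Next row=LF[1]=5
Reversed output: nNNmn$

Answer: nNNmn$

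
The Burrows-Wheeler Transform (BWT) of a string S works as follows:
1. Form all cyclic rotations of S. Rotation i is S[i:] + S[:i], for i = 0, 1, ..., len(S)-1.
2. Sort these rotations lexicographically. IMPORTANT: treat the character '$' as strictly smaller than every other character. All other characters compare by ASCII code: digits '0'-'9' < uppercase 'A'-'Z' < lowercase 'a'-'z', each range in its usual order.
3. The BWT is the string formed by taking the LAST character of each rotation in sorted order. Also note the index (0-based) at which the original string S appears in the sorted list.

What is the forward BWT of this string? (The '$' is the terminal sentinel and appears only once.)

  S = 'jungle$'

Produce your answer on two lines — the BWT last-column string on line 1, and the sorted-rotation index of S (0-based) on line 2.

All 7 rotations (rotation i = S[i:]+S[:i]):
  rot[0] = jungle$
  rot[1] = ungle$j
  rot[2] = ngle$ju
  rot[3] = gle$jun
  rot[4] = le$jung
  rot[5] = e$jungl
  rot[6] = $jungle
Sorted (with $ < everything):
  sorted[0] = $jungle  (last char: 'e')
  sorted[1] = e$jungl  (last char: 'l')
  sorted[2] = gle$jun  (last char: 'n')
  sorted[3] = jungle$  (last char: '$')
  sorted[4] = le$jung  (last char: 'g')
  sorted[5] = ngle$ju  (last char: 'u')
  sorted[6] = ungle$j  (last char: 'j')
Last column: eln$guj
Original string S is at sorted index 3

Answer: eln$guj
3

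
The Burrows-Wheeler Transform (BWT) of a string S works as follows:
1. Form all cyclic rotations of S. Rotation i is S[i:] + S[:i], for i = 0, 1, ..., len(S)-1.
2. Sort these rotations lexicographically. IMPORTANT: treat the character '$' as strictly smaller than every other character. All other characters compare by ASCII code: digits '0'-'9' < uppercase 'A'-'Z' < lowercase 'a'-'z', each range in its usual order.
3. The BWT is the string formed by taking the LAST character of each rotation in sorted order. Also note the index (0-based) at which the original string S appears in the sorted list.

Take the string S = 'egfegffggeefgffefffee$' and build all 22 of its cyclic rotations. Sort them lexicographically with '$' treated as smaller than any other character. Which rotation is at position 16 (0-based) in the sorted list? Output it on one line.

All 22 rotations (rotation i = S[i:]+S[:i]):
  rot[0] = egfegffggeefgffefffee$
  rot[1] = gfegffggeefgffefffee$e
  rot[2] = fegffggeefgffefffee$eg
  rot[3] = egffggeefgffefffee$egf
  rot[4] = gffggeefgffefffee$egfe
  rot[5] = ffggeefgffefffee$egfeg
  rot[6] = fggeefgffefffee$egfegf
  rot[7] = ggeefgffefffee$egfegff
  rot[8] = geefgffefffee$egfegffg
  rot[9] = eefgffefffee$egfegffgg
  rot[10] = efgffefffee$egfegffgge
  rot[11] = fgffefffee$egfegffggee
  rot[12] = gffefffee$egfegffggeef
  rot[13] = ffefffee$egfegffggeefg
  rot[14] = fefffee$egfegffggeefgf
  rot[15] = efffee$egfegffggeefgff
  rot[16] = fffee$egfegffggeefgffe
  rot[17] = ffee$egfegffggeefgffef
  rot[18] = fee$egfegffggeefgffeff
  rot[19] = ee$egfegffggeefgffefff
  rot[20] = e$egfegffggeefgffefffe
  rot[21] = $egfegffggeefgffefffee
Sorted (with $ < everything):
  sorted[0] = $egfegffggeefgffefffee
  sorted[1] = e$egfegffggeefgffefffe
  sorted[2] = ee$egfegffggeefgffefff
  sorted[3] = eefgffefffee$egfegffgg
  sorted[4] = efffee$egfegffggeefgff
  sorted[5] = efgffefffee$egfegffgge
  sorted[6] = egfegffggeefgffefffee$
  sorted[7] = egffggeefgffefffee$egf
  sorted[8] = fee$egfegffggeefgffeff
  sorted[9] = fefffee$egfegffggeefgf
  sorted[10] = fegffggeefgffefffee$eg
  sorted[11] = ffee$egfegffggeefgffef
  sorted[12] = ffefffee$egfegffggeefg
  sorted[13] = fffee$egfegffggeefgffe
  sorted[14] = ffggeefgffefffee$egfeg
  sorted[15] = fgffefffee$egfegffggee
  sorted[16] = fggeefgffefffee$egfegf
  sorted[17] = geefgffefffee$egfegffg
  sorted[18] = gfegffggeefgffefffee$e
  sorted[19] = gffefffee$egfegffggeef
  sorted[20] = gffggeefgffefffee$egfe
  sorted[21] = ggeefgffefffee$egfegff
sorted[16] = fggeefgffefffee$egfegf

Answer: fggeefgffefffee$egfegf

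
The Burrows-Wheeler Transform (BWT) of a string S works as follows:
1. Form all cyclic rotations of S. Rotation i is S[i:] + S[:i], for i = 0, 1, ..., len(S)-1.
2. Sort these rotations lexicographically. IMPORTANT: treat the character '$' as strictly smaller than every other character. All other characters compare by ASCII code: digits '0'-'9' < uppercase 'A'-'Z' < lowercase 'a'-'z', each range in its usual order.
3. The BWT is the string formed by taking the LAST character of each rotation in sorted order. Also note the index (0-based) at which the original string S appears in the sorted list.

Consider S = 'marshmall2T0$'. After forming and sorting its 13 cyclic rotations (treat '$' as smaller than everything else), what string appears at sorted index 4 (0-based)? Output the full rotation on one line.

All 13 rotations (rotation i = S[i:]+S[:i]):
  rot[0] = marshmall2T0$
  rot[1] = arshmall2T0$m
  rot[2] = rshmall2T0$ma
  rot[3] = shmall2T0$mar
  rot[4] = hmall2T0$mars
  rot[5] = mall2T0$marsh
  rot[6] = all2T0$marshm
  rot[7] = ll2T0$marshma
  rot[8] = l2T0$marshmal
  rot[9] = 2T0$marshmall
  rot[10] = T0$marshmall2
  rot[11] = 0$marshmall2T
  rot[12] = $marshmall2T0
Sorted (with $ < everything):
  sorted[0] = $marshmall2T0
  sorted[1] = 0$marshmall2T
  sorted[2] = 2T0$marshmall
  sorted[3] = T0$marshmall2
  sorted[4] = all2T0$marshm
  sorted[5] = arshmall2T0$m
  sorted[6] = hmall2T0$mars
  sorted[7] = l2T0$marshmal
  sorted[8] = ll2T0$marshma
  sorted[9] = mall2T0$marsh
  sorted[10] = marshmall2T0$
  sorted[11] = rshmall2T0$ma
  sorted[12] = shmall2T0$mar
sorted[4] = all2T0$marshm

Answer: all2T0$marshm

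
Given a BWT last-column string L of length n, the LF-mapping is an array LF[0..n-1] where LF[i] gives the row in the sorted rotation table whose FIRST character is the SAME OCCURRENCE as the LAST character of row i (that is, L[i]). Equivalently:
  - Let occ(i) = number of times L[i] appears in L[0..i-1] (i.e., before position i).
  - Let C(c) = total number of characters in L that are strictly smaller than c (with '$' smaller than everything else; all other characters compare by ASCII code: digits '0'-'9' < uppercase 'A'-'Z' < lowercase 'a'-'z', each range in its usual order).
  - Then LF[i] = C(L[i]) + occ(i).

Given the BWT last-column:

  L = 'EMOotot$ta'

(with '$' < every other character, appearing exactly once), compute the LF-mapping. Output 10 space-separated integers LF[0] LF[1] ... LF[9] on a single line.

Answer: 1 2 3 5 7 6 8 0 9 4

Derivation:
Char counts: '$':1, 'E':1, 'M':1, 'O':1, 'a':1, 'o':2, 't':3
C (first-col start): C('$')=0, C('E')=1, C('M')=2, C('O')=3, C('a')=4, C('o')=5, C('t')=7
L[0]='E': occ=0, LF[0]=C('E')+0=1+0=1
L[1]='M': occ=0, LF[1]=C('M')+0=2+0=2
L[2]='O': occ=0, LF[2]=C('O')+0=3+0=3
L[3]='o': occ=0, LF[3]=C('o')+0=5+0=5
L[4]='t': occ=0, LF[4]=C('t')+0=7+0=7
L[5]='o': occ=1, LF[5]=C('o')+1=5+1=6
L[6]='t': occ=1, LF[6]=C('t')+1=7+1=8
L[7]='$': occ=0, LF[7]=C('$')+0=0+0=0
L[8]='t': occ=2, LF[8]=C('t')+2=7+2=9
L[9]='a': occ=0, LF[9]=C('a')+0=4+0=4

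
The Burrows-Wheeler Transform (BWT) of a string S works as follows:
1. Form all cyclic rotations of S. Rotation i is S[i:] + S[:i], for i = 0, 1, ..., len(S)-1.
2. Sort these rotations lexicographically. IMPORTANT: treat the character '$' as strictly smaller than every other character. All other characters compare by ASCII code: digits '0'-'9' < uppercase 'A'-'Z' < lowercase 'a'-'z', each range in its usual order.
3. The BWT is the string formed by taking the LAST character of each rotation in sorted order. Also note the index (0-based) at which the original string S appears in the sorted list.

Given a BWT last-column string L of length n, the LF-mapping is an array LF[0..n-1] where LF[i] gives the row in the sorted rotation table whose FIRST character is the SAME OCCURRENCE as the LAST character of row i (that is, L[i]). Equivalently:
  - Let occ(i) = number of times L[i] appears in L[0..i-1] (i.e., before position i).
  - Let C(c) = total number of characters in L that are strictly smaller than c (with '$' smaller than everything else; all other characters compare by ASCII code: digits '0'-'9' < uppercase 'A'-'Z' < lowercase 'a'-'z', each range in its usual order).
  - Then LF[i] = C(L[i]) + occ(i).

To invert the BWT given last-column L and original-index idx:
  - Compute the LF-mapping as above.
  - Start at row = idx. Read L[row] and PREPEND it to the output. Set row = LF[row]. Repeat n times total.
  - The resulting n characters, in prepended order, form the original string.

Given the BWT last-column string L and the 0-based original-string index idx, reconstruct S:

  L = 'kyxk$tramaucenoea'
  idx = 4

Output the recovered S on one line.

LF mapping: 7 16 15 8 0 13 12 1 9 2 14 4 5 10 11 6 3
Walk LF starting at row 4, prepending L[row]:
  step 1: row=4, L[4]='$', prepend. Next row=LF[4]=0
  step 2: row=0, L[0]='k', prepend. Next row=LF[0]=7
  step 3: row=7, L[7]='a', prepend. Next row=LF[7]=1
  step 4: row=1, L[1]='y', prepend. Next row=LF[1]=16
  step 5: row=16, L[16]='a', prepend. Next row=LF[16]=3
  step 6: row=3, L[3]='k', prepend. Next row=LF[3]=8
  step 7: row=8, L[8]='m', prepend. Next row=LF[8]=9
  step 8: row=9, L[9]='a', prepend. Next row=LF[9]=2
  step 9: row=2, L[2]='x', prepend. Next row=LF[2]=15
  step 10: row=15, L[15]='e', prepend. Next row=LF[15]=6
  step 11: row=6, L[6]='r', prepend. Next row=LF[6]=12
  step 12: row=12, L[12]='e', prepend. Next row=LF[12]=5
  step 13: row=5, L[5]='t', prepend. Next row=LF[5]=13
  step 14: row=13, L[13]='n', prepend. Next row=LF[13]=10
  step 15: row=10, L[10]='u', prepend. Next row=LF[10]=14
  step 16: row=14, L[14]='o', prepend. Next row=LF[14]=11
  step 17: row=11, L[11]='c', prepend. Next row=LF[11]=4
Reversed output: counterexamkayak$

Answer: counterexamkayak$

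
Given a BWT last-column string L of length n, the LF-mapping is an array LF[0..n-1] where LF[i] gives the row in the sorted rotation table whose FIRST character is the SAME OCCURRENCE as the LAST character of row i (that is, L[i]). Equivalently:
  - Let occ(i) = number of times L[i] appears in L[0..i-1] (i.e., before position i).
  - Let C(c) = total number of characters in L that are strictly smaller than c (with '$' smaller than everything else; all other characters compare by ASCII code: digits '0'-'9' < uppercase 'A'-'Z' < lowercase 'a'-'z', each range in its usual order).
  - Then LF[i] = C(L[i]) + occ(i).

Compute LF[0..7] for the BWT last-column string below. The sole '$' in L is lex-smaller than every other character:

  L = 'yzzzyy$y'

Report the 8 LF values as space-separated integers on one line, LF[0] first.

Answer: 1 5 6 7 2 3 0 4

Derivation:
Char counts: '$':1, 'y':4, 'z':3
C (first-col start): C('$')=0, C('y')=1, C('z')=5
L[0]='y': occ=0, LF[0]=C('y')+0=1+0=1
L[1]='z': occ=0, LF[1]=C('z')+0=5+0=5
L[2]='z': occ=1, LF[2]=C('z')+1=5+1=6
L[3]='z': occ=2, LF[3]=C('z')+2=5+2=7
L[4]='y': occ=1, LF[4]=C('y')+1=1+1=2
L[5]='y': occ=2, LF[5]=C('y')+2=1+2=3
L[6]='$': occ=0, LF[6]=C('$')+0=0+0=0
L[7]='y': occ=3, LF[7]=C('y')+3=1+3=4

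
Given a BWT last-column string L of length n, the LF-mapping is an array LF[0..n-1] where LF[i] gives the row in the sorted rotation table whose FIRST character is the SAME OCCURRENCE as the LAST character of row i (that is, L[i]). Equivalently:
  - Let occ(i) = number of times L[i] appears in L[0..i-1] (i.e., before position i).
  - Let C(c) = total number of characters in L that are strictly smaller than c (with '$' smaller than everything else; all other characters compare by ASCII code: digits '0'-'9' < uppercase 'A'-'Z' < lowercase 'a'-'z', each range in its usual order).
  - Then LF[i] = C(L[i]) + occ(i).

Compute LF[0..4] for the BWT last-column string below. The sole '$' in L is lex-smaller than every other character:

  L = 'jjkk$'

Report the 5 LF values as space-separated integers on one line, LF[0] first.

Char counts: '$':1, 'j':2, 'k':2
C (first-col start): C('$')=0, C('j')=1, C('k')=3
L[0]='j': occ=0, LF[0]=C('j')+0=1+0=1
L[1]='j': occ=1, LF[1]=C('j')+1=1+1=2
L[2]='k': occ=0, LF[2]=C('k')+0=3+0=3
L[3]='k': occ=1, LF[3]=C('k')+1=3+1=4
L[4]='$': occ=0, LF[4]=C('$')+0=0+0=0

Answer: 1 2 3 4 0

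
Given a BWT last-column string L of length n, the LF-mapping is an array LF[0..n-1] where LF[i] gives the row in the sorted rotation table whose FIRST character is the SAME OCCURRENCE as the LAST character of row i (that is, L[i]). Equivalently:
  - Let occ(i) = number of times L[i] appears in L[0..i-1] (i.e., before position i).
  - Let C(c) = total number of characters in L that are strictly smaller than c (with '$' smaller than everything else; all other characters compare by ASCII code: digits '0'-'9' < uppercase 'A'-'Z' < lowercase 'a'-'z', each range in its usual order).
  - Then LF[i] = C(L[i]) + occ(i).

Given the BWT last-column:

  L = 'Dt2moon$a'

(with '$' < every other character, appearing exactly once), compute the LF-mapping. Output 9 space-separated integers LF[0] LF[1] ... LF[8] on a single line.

Char counts: '$':1, '2':1, 'D':1, 'a':1, 'm':1, 'n':1, 'o':2, 't':1
C (first-col start): C('$')=0, C('2')=1, C('D')=2, C('a')=3, C('m')=4, C('n')=5, C('o')=6, C('t')=8
L[0]='D': occ=0, LF[0]=C('D')+0=2+0=2
L[1]='t': occ=0, LF[1]=C('t')+0=8+0=8
L[2]='2': occ=0, LF[2]=C('2')+0=1+0=1
L[3]='m': occ=0, LF[3]=C('m')+0=4+0=4
L[4]='o': occ=0, LF[4]=C('o')+0=6+0=6
L[5]='o': occ=1, LF[5]=C('o')+1=6+1=7
L[6]='n': occ=0, LF[6]=C('n')+0=5+0=5
L[7]='$': occ=0, LF[7]=C('$')+0=0+0=0
L[8]='a': occ=0, LF[8]=C('a')+0=3+0=3

Answer: 2 8 1 4 6 7 5 0 3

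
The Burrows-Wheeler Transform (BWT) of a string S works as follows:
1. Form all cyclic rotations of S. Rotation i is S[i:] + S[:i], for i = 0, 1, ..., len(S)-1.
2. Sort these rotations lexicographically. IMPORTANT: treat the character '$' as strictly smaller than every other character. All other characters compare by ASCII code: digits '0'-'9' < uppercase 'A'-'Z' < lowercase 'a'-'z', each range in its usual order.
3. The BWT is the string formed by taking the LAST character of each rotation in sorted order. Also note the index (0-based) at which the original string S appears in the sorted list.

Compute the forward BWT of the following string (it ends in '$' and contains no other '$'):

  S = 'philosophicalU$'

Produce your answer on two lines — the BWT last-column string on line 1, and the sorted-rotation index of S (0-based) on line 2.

Answer: Ulcipphhaislo$o
13

Derivation:
All 15 rotations (rotation i = S[i:]+S[:i]):
  rot[0] = philosophicalU$
  rot[1] = hilosophicalU$p
  rot[2] = ilosophicalU$ph
  rot[3] = losophicalU$phi
  rot[4] = osophicalU$phil
  rot[5] = sophicalU$philo
  rot[6] = ophicalU$philos
  rot[7] = phicalU$philoso
  rot[8] = hicalU$philosop
  rot[9] = icalU$philosoph
  rot[10] = calU$philosophi
  rot[11] = alU$philosophic
  rot[12] = lU$philosophica
  rot[13] = U$philosophical
  rot[14] = $philosophicalU
Sorted (with $ < everything):
  sorted[0] = $philosophicalU  (last char: 'U')
  sorted[1] = U$philosophical  (last char: 'l')
  sorted[2] = alU$philosophic  (last char: 'c')
  sorted[3] = calU$philosophi  (last char: 'i')
  sorted[4] = hicalU$philosop  (last char: 'p')
  sorted[5] = hilosophicalU$p  (last char: 'p')
  sorted[6] = icalU$philosoph  (last char: 'h')
  sorted[7] = ilosophicalU$ph  (last char: 'h')
  sorted[8] = lU$philosophica  (last char: 'a')
  sorted[9] = losophicalU$phi  (last char: 'i')
  sorted[10] = ophicalU$philos  (last char: 's')
  sorted[11] = osophicalU$phil  (last char: 'l')
  sorted[12] = phicalU$philoso  (last char: 'o')
  sorted[13] = philosophicalU$  (last char: '$')
  sorted[14] = sophicalU$philo  (last char: 'o')
Last column: Ulcipphhaislo$o
Original string S is at sorted index 13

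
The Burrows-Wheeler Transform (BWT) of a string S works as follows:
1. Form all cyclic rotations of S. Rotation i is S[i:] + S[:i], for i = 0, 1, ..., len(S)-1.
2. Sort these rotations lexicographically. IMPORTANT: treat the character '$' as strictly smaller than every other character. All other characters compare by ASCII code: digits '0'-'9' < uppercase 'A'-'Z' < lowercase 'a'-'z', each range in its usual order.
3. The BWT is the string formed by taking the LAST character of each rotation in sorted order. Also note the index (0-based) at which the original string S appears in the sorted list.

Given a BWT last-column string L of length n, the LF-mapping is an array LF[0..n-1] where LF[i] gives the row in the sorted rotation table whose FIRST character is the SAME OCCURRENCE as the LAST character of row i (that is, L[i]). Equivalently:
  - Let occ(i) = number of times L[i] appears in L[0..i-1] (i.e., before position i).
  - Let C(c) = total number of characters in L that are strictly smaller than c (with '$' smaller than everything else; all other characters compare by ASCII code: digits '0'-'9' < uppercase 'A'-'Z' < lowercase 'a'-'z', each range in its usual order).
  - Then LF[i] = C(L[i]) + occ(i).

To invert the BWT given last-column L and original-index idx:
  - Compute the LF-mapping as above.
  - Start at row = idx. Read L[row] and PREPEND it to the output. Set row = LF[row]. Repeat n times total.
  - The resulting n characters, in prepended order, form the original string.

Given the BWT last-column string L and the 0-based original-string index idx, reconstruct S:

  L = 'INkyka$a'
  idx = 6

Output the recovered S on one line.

LF mapping: 1 2 5 7 6 3 0 4
Walk LF starting at row 6, prepending L[row]:
  step 1: row=6, L[6]='$', prepend. Next row=LF[6]=0
  step 2: row=0, L[0]='I', prepend. Next row=LF[0]=1
  step 3: row=1, L[1]='N', prepend. Next row=LF[1]=2
  step 4: row=2, L[2]='k', prepend. Next row=LF[2]=5
  step 5: row=5, L[5]='a', prepend. Next row=LF[5]=3
  step 6: row=3, L[3]='y', prepend. Next row=LF[3]=7
  step 7: row=7, L[7]='a', prepend. Next row=LF[7]=4
  step 8: row=4, L[4]='k', prepend. Next row=LF[4]=6
Reversed output: kayakNI$

Answer: kayakNI$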